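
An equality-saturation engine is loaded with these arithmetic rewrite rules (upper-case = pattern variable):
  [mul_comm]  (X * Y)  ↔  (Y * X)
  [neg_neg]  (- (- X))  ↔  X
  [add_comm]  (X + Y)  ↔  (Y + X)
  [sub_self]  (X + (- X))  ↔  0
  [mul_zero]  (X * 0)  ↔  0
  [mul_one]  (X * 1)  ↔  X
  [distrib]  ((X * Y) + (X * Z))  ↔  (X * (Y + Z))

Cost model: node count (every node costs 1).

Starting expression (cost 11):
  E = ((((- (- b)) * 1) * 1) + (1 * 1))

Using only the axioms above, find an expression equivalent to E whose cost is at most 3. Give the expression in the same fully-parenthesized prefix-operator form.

(1 + b)   [cost 3]

1. [mul_one →] ((- (- b)) * 1)  →  (- (- b));  E = (((- (- b)) * 1) + (1 * 1))
2. [mul_one →] ((- (- b)) * 1)  →  (- (- b));  E = ((- (- b)) + (1 * 1))
3. [mul_one →] (1 * 1)  →  1;  E = ((- (- b)) + 1)
4. [add_comm →] ((- (- b)) + 1)  →  (1 + (- (- b)))
5. [neg_neg →] (- (- b))  →  b;  cost 3 ≤ 3, done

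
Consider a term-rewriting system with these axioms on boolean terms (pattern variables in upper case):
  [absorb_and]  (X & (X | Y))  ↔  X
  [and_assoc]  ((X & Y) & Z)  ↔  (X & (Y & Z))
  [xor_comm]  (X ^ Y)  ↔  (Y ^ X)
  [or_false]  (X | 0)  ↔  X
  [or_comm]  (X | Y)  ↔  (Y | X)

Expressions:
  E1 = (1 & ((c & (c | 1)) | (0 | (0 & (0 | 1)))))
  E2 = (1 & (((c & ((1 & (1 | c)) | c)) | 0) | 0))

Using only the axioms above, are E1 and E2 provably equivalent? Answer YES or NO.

YES

step 1: absorb_and (→) rewrites (0 & (0 | 1)) into 0, now (1 & ((c & (c | 1)) | (0 | 0)))
step 2: absorb_and (→) rewrites (c & (c | 1)) into c, now (1 & (c | (0 | 0)))
step 3: or_false (→) rewrites (0 | 0) into 0, now (1 & (c | 0))
step 4: absorb_and (←) rewrites c into (c & (c | 1)), now (1 & ((c & (c | 1)) | 0))
step 5: or_false (←) rewrites (c & (c | 1)) into ((c & (c | 1)) | 0), now (1 & (((c & (c | 1)) | 0) | 0))
step 6: or_comm (→) rewrites (c | 1) into (1 | c), now (1 & (((c & (1 | c)) | 0) | 0))
step 7: absorb_and (←) rewrites 1 into (1 & (1 | c)), which is E2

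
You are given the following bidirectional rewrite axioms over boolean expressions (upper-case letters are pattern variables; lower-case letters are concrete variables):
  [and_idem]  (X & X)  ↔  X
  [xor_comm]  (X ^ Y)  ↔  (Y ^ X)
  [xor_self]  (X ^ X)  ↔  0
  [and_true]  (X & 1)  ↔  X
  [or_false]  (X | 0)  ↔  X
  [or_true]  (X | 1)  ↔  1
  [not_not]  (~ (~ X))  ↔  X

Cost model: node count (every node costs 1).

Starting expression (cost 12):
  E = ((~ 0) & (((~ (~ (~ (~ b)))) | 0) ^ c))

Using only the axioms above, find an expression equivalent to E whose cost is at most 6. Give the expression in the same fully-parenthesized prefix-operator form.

((~ 0) & (b ^ c))   [cost 6]

(1) (~ (~ (~ b)))  =[not_not →]=  (~ b)    ⊢ ((~ 0) & (((~ (~ b)) | 0) ^ c))
(2) (~ (~ b))  =[not_not →]=  b    ⊢ ((~ 0) & ((b | 0) ^ c))
(3) (b | 0)  =[or_false →]=  b    ⊢ cost 6, within 6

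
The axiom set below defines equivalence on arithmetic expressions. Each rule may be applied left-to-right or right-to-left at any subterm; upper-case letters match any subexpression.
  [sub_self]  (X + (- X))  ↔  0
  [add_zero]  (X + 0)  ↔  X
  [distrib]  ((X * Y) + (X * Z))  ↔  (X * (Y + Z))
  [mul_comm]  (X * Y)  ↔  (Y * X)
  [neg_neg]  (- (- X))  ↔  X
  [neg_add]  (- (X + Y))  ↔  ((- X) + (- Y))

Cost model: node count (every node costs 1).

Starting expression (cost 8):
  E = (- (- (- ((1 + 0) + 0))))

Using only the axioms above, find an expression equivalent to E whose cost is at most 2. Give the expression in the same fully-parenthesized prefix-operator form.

(- 1)   [cost 2]

(1) (1 + 0)  =[add_zero →]=  1    ⊢ (- (- (- (1 + 0))))
(2) (- (- (- (1 + 0))))  =[neg_neg →]=  (- (1 + 0))
(3) (1 + 0)  =[add_zero →]=  1    ⊢ cost 2, within 2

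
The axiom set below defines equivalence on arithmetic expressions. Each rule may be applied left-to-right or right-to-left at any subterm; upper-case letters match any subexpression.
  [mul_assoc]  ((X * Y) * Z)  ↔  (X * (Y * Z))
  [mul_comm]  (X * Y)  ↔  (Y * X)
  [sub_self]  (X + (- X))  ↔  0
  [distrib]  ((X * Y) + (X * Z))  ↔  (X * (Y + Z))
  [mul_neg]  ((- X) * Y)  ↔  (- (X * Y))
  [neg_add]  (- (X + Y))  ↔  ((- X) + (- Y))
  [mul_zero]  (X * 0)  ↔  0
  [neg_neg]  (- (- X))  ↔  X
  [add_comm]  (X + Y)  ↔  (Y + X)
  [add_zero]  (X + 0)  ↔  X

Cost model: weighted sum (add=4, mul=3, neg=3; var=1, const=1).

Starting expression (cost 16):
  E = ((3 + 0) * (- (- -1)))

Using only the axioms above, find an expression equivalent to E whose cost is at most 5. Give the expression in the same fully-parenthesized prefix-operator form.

(-1 * 3)   [cost 5]

(1) (3 + 0)  =[add_zero →]=  3    ⊢ (3 * (- (- -1)))
(2) (3 * (- (- -1)))  =[mul_comm →]=  ((- (- -1)) * 3)
(3) (- (- -1))  =[neg_neg →]=  -1    ⊢ cost 5, within 5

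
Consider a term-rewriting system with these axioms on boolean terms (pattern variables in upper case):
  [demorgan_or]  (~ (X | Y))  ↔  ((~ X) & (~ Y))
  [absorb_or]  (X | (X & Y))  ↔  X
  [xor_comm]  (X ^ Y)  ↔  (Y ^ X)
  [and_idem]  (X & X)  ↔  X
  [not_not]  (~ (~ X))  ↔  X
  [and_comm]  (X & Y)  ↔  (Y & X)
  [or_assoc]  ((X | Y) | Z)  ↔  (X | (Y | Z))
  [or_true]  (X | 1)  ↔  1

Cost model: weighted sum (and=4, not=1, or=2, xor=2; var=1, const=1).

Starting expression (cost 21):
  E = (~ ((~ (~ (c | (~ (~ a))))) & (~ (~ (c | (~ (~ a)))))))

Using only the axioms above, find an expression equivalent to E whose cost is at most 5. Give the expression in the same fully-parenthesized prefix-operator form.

(~ (c | a))   [cost 5]

1. [and_idem →] ((~ (~ (c | (~ (~ a))))) & (~ (~ (c | (~ (~ a))))))  →  (~ (~ (c | (~ (~ a)))));  E = (~ (~ (~ (c | (~ (~ a))))))
2. [not_not →] (~ (~ (~ (c | (~ (~ a))))))  →  (~ (c | (~ (~ a))))
3. [not_not →] (~ (~ a))  →  a;  cost 5 ≤ 5, done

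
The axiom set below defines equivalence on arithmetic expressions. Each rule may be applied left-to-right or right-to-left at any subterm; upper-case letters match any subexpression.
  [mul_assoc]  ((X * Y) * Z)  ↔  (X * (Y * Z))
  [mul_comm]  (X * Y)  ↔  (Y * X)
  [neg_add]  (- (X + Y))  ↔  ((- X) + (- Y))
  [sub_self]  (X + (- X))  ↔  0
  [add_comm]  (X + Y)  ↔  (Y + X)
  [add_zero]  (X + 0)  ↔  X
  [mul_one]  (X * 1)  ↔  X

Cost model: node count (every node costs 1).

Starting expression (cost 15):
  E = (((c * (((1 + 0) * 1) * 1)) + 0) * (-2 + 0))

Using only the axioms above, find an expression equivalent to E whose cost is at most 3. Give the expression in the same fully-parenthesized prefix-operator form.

(c * -2)   [cost 3]

(1) ((1 + 0) * 1)  =[mul_one →]=  (1 + 0)    ⊢ (((c * ((1 + 0) * 1)) + 0) * (-2 + 0))
(2) ((c * ((1 + 0) * 1)) + 0)  =[add_zero →]=  (c * ((1 + 0) * 1))    ⊢ ((c * ((1 + 0) * 1)) * (-2 + 0))
(3) (-2 + 0)  =[add_zero →]=  -2    ⊢ ((c * ((1 + 0) * 1)) * -2)
(4) (1 + 0)  =[add_zero →]=  1    ⊢ ((c * (1 * 1)) * -2)
(5) (1 * 1)  =[mul_one →]=  1    ⊢ ((c * 1) * -2)
(6) (c * 1)  =[mul_one →]=  c    ⊢ cost 3, within 3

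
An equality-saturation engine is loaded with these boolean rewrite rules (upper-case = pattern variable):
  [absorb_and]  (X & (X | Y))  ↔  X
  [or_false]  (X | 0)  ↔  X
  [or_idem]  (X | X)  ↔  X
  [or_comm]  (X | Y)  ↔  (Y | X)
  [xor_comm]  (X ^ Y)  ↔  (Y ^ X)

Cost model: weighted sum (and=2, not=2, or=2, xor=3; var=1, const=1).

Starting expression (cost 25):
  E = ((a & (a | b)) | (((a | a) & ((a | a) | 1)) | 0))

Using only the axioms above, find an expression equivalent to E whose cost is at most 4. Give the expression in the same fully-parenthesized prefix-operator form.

step 1: absorb_and (→) rewrites ((a | a) & ((a | a) | 1)) into (a | a), now ((a & (a | b)) | ((a | a) | 0))
step 2: or_idem (→) rewrites (a | a) into a, now ((a & (a | b)) | (a | 0))
step 3: absorb_and (→) rewrites (a & (a | b)) into a, now (a | (a | 0))
step 4: or_false (→) rewrites (a | 0) into a, reaching cost 4 (bound 4)

(a | a)   [cost 4]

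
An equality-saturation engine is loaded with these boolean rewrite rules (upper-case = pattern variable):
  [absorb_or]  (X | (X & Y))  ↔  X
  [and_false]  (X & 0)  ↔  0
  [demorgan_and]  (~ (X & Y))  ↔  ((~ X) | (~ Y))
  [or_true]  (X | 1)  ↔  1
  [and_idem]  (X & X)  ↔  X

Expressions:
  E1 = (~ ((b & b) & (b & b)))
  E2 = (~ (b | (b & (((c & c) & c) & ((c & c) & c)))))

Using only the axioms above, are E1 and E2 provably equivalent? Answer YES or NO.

step 1: and_idem (→) rewrites (b & b) into b, now (~ ((b & b) & b))
step 2: and_idem (→) rewrites (b & b) into b, now (~ (b & b))
step 3: and_idem (→) rewrites (b & b) into b, now (~ b)
step 4: absorb_or (←) rewrites b into (b | (b & c)), now (~ (b | (b & c)))
step 5: and_idem (←) rewrites c into (c & c), now (~ (b | (b & (c & c))))
step 6: and_idem (←) rewrites c into (c & c), now (~ (b | (b & ((c & c) & c))))
step 7: and_idem (←) rewrites ((c & c) & c) into (((c & c) & c) & ((c & c) & c)), which is E2

YES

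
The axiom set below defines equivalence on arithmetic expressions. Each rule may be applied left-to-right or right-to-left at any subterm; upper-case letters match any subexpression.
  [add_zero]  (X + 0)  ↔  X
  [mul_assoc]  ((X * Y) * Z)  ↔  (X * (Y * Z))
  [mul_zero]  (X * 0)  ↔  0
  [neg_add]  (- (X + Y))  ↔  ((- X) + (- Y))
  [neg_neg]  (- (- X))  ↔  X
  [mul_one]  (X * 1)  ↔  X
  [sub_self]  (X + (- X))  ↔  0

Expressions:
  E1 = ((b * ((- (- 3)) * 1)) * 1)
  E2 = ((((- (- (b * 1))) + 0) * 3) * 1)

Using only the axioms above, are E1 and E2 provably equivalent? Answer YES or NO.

YES

(1) (- (- 3))  =[neg_neg →]=  3    ⊢ ((b * (3 * 1)) * 1)
(2) (3 * 1)  =[mul_one →]=  3    ⊢ ((b * 3) * 1)
(3) ((b * 3) * 1)  =[mul_one →]=  (b * 3)
(4) b  =[neg_neg ←]=  (- (- b))    ⊢ ((- (- b)) * 3)
(5) ((- (- b)) * 3)  =[mul_one ←]=  (((- (- b)) * 3) * 1)
(6) b  =[mul_one ←]=  (b * 1)    ⊢ (((- (- (b * 1))) * 3) * 1)
(7) (- (- (b * 1)))  =[add_zero ←]=  ((- (- (b * 1))) + 0)    ⊢ E2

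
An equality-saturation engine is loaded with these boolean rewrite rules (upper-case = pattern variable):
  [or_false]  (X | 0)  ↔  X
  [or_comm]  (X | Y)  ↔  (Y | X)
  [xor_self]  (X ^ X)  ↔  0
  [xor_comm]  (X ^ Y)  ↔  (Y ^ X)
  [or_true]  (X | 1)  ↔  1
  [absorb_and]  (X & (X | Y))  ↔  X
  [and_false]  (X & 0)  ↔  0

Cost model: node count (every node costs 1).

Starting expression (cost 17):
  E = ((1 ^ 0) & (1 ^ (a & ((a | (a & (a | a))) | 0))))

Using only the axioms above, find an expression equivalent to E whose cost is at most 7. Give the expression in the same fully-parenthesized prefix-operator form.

((1 ^ 0) & (1 ^ a))   [cost 7]

step 1: absorb_and (→) rewrites (a & (a | a)) into a, now ((1 ^ 0) & (1 ^ (a & ((a | a) | 0))))
step 2: or_false (→) rewrites ((a | a) | 0) into (a | a), now ((1 ^ 0) & (1 ^ (a & (a | a))))
step 3: absorb_and (→) rewrites (a & (a | a)) into a, reaching cost 7 (bound 7)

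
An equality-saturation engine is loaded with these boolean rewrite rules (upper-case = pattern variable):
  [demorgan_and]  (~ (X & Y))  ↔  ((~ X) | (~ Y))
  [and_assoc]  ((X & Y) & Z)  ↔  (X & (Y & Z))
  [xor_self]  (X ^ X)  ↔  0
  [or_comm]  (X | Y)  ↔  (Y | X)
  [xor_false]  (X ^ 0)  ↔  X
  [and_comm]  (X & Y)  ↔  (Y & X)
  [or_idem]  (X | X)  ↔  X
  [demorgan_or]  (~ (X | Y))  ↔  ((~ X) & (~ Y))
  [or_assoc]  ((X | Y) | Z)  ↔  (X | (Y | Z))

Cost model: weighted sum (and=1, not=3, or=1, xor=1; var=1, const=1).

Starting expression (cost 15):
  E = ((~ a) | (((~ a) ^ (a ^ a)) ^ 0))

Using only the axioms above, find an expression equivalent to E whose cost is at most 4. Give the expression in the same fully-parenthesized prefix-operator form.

1. [xor_false →] (((~ a) ^ (a ^ a)) ^ 0)  →  ((~ a) ^ (a ^ a));  E = ((~ a) | ((~ a) ^ (a ^ a)))
2. [or_comm →] ((~ a) | ((~ a) ^ (a ^ a)))  →  (((~ a) ^ (a ^ a)) | (~ a))
3. [xor_self →] (a ^ a)  →  0;  E = (((~ a) ^ 0) | (~ a))
4. [xor_false →] ((~ a) ^ 0)  →  (~ a);  E = ((~ a) | (~ a))
5. [or_idem →] ((~ a) | (~ a))  →  (~ a);  cost 4 ≤ 4, done

(~ a)   [cost 4]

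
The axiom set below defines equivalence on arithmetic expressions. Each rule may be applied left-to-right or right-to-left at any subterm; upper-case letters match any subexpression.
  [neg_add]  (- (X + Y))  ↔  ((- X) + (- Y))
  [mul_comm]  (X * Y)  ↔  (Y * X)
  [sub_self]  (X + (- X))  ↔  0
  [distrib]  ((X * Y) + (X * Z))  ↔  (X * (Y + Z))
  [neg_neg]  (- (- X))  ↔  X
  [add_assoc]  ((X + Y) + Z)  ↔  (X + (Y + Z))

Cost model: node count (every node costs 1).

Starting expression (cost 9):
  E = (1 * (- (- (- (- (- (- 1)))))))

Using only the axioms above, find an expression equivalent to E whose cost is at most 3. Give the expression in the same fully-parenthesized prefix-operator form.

(1 * 1)   [cost 3]

1. [neg_neg →] (- (- (- 1)))  →  (- 1);  E = (1 * (- (- (- (- 1)))))
2. [neg_neg →] (- (- (- (- 1))))  →  (- (- 1));  E = (1 * (- (- 1)))
3. [mul_comm →] (1 * (- (- 1)))  →  ((- (- 1)) * 1)
4. [neg_neg →] (- (- 1))  →  1;  cost 3 ≤ 3, done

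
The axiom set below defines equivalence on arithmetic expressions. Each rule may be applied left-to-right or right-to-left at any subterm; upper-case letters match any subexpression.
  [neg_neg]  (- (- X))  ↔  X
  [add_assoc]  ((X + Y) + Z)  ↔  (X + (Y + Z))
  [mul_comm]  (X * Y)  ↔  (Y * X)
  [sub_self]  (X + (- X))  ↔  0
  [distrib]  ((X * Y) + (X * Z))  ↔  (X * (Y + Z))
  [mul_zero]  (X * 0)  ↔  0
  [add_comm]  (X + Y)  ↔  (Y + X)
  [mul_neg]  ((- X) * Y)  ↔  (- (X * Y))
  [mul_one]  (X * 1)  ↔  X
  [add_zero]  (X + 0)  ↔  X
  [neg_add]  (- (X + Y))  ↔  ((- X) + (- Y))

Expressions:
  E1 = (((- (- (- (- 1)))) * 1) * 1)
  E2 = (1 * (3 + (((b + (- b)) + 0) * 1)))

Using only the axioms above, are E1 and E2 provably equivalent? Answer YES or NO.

NO

Every axiom is a valid identity, so a rewrite proof would force E1 and E2 to agree under every assignment.
At b=0: E1 = 1 but E2 = 3; they differ, so no derivation exists.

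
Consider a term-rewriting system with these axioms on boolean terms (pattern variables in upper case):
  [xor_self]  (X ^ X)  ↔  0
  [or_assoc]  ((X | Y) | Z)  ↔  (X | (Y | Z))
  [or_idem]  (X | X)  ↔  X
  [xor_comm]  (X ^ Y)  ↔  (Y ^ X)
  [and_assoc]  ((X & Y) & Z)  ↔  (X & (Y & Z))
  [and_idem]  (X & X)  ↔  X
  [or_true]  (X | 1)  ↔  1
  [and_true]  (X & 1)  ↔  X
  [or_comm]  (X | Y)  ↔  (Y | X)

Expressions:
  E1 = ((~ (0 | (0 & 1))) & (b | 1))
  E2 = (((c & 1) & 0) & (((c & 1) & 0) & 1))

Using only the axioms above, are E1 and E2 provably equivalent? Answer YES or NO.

NO

Every axiom is a valid identity, so a rewrite proof would force E1 and E2 to agree under every assignment.
At b=0, c=0: E1 = 1 but E2 = 0; they differ, so no derivation exists.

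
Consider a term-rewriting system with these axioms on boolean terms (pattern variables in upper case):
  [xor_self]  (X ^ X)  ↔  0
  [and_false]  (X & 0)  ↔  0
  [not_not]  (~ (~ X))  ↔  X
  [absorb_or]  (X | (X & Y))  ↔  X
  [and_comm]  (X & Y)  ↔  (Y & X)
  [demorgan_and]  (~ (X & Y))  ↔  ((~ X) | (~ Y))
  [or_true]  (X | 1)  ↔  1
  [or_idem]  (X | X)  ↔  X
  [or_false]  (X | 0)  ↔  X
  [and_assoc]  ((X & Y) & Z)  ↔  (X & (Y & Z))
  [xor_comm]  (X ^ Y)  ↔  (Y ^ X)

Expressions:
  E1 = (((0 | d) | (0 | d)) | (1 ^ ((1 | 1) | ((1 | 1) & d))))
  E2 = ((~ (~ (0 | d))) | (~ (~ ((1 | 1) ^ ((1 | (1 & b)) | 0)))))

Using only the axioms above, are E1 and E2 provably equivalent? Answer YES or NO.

1. [absorb_or →] ((1 | 1) | ((1 | 1) & d))  →  (1 | 1);  E1 = (((0 | d) | (0 | d)) | (1 ^ (1 | 1)))
2. [or_idem →] (1 | 1)  →  1;  E1 = (((0 | d) | (0 | d)) | (1 ^ 1))
3. [or_idem →] ((0 | d) | (0 | d))  →  (0 | d);  E1 = ((0 | d) | (1 ^ 1))
4. [or_false ←] 1  →  (1 | 0);  E1 = ((0 | d) | (1 ^ (1 | 0)))
5. [not_not ←] (0 | d)  →  (~ (~ (0 | d)));  E1 = ((~ (~ (0 | d))) | (1 ^ (1 | 0)))
6. [or_true ←] 1  →  (1 | 1);  E1 = ((~ (~ (0 | d))) | ((1 | 1) ^ (1 | 0)))
7. [absorb_or ←] 1  →  (1 | (1 & b));  E1 = ((~ (~ (0 | d))) | ((1 | 1) ^ ((1 | (1 & b)) | 0)))
8. [not_not ←] ((1 | 1) ^ ((1 | (1 & b)) | 0))  →  (~ (~ ((1 | 1) ^ ((1 | (1 & b)) | 0))));  this is E2

YES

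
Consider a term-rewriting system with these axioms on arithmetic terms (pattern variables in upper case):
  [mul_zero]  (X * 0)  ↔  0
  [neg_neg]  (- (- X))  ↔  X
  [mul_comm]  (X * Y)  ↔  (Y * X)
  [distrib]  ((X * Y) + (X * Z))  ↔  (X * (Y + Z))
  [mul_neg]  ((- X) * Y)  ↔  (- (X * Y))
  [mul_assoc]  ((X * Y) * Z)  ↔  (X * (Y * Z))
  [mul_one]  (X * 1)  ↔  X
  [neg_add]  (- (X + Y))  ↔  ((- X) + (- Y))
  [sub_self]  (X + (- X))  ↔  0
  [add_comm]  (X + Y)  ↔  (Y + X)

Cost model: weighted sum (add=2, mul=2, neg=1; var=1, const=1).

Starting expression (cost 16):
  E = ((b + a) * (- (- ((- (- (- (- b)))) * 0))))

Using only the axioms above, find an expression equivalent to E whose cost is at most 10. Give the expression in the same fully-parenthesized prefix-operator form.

step 1: neg_neg (→) rewrites (- (- ((- (- (- (- b)))) * 0))) into ((- (- (- (- b)))) * 0), now ((b + a) * ((- (- (- (- b)))) * 0))
step 2: neg_neg (→) rewrites (- (- b)) into b, now ((b + a) * ((- (- b)) * 0))
step 3: neg_neg (→) rewrites (- (- b)) into b, reaching cost 10 (bound 10)

((b + a) * (b * 0))   [cost 10]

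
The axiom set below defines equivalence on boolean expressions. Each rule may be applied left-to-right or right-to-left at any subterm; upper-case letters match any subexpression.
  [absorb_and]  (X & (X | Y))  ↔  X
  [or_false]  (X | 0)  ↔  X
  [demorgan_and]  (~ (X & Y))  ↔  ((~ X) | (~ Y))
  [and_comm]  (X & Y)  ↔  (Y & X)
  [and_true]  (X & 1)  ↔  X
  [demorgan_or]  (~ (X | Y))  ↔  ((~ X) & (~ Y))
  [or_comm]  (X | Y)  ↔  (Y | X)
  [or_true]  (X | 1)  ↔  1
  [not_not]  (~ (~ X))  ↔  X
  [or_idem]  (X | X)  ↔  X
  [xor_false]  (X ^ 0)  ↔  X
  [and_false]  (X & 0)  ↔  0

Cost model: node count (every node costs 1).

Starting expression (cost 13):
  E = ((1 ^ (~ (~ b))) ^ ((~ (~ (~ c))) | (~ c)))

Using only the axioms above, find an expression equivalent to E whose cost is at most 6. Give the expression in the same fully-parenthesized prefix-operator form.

(1) (~ (~ b))  =[not_not →]=  b    ⊢ ((1 ^ b) ^ ((~ (~ (~ c))) | (~ c)))
(2) (~ (~ c))  =[not_not →]=  c    ⊢ ((1 ^ b) ^ ((~ c) | (~ c)))
(3) ((~ c) | (~ c))  =[or_idem →]=  (~ c)    ⊢ cost 6, within 6

((1 ^ b) ^ (~ c))   [cost 6]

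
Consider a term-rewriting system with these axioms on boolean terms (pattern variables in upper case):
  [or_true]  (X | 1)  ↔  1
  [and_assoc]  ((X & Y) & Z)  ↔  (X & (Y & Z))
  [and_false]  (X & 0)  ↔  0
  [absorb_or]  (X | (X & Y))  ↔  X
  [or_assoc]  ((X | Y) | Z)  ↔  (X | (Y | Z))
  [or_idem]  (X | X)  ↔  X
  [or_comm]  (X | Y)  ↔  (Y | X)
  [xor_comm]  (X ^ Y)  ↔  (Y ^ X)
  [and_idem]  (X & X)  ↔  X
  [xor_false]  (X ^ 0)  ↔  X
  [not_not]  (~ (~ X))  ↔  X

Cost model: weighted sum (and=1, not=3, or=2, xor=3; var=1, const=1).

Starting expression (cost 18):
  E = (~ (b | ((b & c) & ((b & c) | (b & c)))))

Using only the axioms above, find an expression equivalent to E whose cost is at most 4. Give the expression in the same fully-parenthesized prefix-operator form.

(~ b)   [cost 4]

step 1: or_idem (→) rewrites ((b & c) | (b & c)) into (b & c), now (~ (b | ((b & c) & (b & c))))
step 2: and_idem (→) rewrites ((b & c) & (b & c)) into (b & c), now (~ (b | (b & c)))
step 3: absorb_or (→) rewrites (b | (b & c)) into b, reaching cost 4 (bound 4)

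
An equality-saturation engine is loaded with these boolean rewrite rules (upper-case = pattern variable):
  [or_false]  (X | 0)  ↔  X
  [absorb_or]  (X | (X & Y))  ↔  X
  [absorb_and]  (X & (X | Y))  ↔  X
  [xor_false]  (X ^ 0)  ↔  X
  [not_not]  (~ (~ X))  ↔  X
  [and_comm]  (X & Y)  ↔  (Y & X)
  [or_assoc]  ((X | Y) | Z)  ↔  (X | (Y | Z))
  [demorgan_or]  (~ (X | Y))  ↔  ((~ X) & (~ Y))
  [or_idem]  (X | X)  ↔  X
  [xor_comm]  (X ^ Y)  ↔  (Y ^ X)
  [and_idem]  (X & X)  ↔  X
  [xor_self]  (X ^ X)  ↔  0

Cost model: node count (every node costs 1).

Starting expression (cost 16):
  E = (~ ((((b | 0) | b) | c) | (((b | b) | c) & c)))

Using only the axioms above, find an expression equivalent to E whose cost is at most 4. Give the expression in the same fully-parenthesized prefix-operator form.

(~ (b | c))   [cost 4]

(1) (b | 0)  =[or_false →]=  b    ⊢ (~ (((b | b) | c) | (((b | b) | c) & c)))
(2) (((b | b) | c) | (((b | b) | c) & c))  =[absorb_or →]=  ((b | b) | c)    ⊢ (~ ((b | b) | c))
(3) (b | b)  =[or_idem →]=  b    ⊢ cost 4, within 4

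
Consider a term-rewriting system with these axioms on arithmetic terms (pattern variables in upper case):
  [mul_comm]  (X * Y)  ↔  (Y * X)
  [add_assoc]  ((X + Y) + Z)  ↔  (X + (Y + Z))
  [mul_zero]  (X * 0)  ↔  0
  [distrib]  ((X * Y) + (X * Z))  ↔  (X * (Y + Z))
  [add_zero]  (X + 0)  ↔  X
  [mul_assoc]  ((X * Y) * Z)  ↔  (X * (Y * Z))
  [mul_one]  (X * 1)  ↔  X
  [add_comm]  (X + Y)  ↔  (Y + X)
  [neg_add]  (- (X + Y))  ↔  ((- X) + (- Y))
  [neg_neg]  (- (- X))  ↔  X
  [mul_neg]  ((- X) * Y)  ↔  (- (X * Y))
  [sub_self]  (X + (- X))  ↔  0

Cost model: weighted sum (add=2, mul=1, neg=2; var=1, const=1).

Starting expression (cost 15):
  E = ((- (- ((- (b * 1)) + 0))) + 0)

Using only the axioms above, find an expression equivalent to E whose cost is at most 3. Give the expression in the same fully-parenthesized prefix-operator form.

step 1: neg_neg (→) rewrites (- (- ((- (b * 1)) + 0))) into ((- (b * 1)) + 0), now (((- (b * 1)) + 0) + 0)
step 2: mul_one (→) rewrites (b * 1) into b, now (((- b) + 0) + 0)
step 3: add_zero (→) rewrites (((- b) + 0) + 0) into ((- b) + 0)
step 4: add_zero (→) rewrites ((- b) + 0) into (- b), reaching cost 3 (bound 3)

(- b)   [cost 3]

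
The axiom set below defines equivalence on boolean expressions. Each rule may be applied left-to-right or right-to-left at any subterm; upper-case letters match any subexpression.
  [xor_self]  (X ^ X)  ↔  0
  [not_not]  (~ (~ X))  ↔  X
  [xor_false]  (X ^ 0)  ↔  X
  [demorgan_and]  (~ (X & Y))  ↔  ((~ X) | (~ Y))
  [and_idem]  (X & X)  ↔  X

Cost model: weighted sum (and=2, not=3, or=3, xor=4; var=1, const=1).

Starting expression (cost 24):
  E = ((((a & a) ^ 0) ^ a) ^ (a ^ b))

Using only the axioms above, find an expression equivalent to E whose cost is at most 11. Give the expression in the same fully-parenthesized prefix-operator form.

(0 ^ (a ^ b))   [cost 11]

step 1: xor_false (→) rewrites ((a & a) ^ 0) into (a & a), now (((a & a) ^ a) ^ (a ^ b))
step 2: and_idem (→) rewrites (a & a) into a, now ((a ^ a) ^ (a ^ b))
step 3: xor_self (→) rewrites (a ^ a) into 0, reaching cost 11 (bound 11)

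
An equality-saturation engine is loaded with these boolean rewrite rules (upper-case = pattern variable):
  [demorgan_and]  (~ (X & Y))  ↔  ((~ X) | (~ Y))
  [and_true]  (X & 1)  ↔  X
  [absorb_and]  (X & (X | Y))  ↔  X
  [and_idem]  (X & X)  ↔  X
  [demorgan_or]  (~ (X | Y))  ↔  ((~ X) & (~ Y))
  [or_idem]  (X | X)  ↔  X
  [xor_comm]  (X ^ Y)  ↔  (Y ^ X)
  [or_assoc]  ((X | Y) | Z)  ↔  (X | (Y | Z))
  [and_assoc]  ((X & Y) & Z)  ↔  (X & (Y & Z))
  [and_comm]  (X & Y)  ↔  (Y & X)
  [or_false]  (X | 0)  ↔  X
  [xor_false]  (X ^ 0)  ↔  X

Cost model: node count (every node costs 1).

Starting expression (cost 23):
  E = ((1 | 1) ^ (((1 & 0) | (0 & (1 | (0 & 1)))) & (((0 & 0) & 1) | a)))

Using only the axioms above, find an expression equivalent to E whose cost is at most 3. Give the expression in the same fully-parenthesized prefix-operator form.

(1) (0 & 1)  =[and_true →]=  0    ⊢ ((1 | 1) ^ (((1 & 0) | (0 & (1 | 0))) & (((0 & 0) & 1) | a)))
(2) (1 | 1)  =[or_idem →]=  1    ⊢ (1 ^ (((1 & 0) | (0 & (1 | 0))) & (((0 & 0) & 1) | a)))
(3) (1 & 0)  =[and_comm →]=  (0 & 1)    ⊢ (1 ^ (((0 & 1) | (0 & (1 | 0))) & (((0 & 0) & 1) | a)))
(4) (1 | 0)  =[or_false →]=  1    ⊢ (1 ^ (((0 & 1) | (0 & 1)) & (((0 & 0) & 1) | a)))
(5) (0 & 0)  =[and_idem →]=  0    ⊢ (1 ^ (((0 & 1) | (0 & 1)) & ((0 & 1) | a)))
(6) ((0 & 1) | (0 & 1))  =[or_idem →]=  (0 & 1)    ⊢ (1 ^ ((0 & 1) & ((0 & 1) | a)))
(7) ((0 & 1) & ((0 & 1) | a))  =[absorb_and →]=  (0 & 1)    ⊢ (1 ^ (0 & 1))
(8) (0 & 1)  =[and_true →]=  0    ⊢ cost 3, within 3

(1 ^ 0)   [cost 3]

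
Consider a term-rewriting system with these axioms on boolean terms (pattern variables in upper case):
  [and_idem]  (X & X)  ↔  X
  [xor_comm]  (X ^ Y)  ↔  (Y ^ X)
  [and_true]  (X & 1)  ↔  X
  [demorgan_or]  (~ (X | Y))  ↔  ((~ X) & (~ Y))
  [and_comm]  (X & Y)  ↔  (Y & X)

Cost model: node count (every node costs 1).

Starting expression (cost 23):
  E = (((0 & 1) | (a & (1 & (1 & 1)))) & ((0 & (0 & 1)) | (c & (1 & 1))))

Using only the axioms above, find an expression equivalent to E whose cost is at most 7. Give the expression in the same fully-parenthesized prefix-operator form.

((0 | c) & (0 | a))   [cost 7]

step 1: and_idem (→) rewrites (1 & 1) into 1, now (((0 & 1) | (a & (1 & 1))) & ((0 & (0 & 1)) | (c & (1 & 1))))
step 2: and_true (→) rewrites (1 & 1) into 1, now (((0 & 1) | (a & (1 & 1))) & ((0 & (0 & 1)) | (c & 1)))
step 3: and_true (→) rewrites (0 & 1) into 0, now ((0 | (a & (1 & 1))) & ((0 & (0 & 1)) | (c & 1)))
step 4: and_true (→) rewrites (0 & 1) into 0, now ((0 | (a & (1 & 1))) & ((0 & 0) | (c & 1)))
step 5: and_comm (→) rewrites ((0 | (a & (1 & 1))) & ((0 & 0) | (c & 1))) into (((0 & 0) | (c & 1)) & (0 | (a & (1 & 1))))
step 6: and_idem (→) rewrites (1 & 1) into 1, now (((0 & 0) | (c & 1)) & (0 | (a & 1)))
step 7: and_true (→) rewrites (c & 1) into c, now (((0 & 0) | c) & (0 | (a & 1)))
step 8: and_true (→) rewrites (a & 1) into a, now (((0 & 0) | c) & (0 | a))
step 9: and_idem (→) rewrites (0 & 0) into 0, reaching cost 7 (bound 7)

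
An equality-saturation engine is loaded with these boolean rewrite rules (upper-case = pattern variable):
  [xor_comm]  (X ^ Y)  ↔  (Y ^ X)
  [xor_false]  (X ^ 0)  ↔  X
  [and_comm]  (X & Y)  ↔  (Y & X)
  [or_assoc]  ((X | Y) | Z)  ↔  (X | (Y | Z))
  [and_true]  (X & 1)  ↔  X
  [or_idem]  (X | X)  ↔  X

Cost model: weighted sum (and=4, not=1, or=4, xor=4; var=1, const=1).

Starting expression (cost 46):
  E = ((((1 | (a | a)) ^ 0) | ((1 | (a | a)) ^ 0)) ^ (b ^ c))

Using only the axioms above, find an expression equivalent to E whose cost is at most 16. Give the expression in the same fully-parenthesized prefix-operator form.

(1) (((1 | (a | a)) ^ 0) | ((1 | (a | a)) ^ 0))  =[or_idem →]=  ((1 | (a | a)) ^ 0)    ⊢ (((1 | (a | a)) ^ 0) ^ (b ^ c))
(2) (a | a)  =[or_idem →]=  a    ⊢ (((1 | a) ^ 0) ^ (b ^ c))
(3) ((1 | a) ^ 0)  =[xor_false →]=  (1 | a)    ⊢ cost 16, within 16

((1 | a) ^ (b ^ c))   [cost 16]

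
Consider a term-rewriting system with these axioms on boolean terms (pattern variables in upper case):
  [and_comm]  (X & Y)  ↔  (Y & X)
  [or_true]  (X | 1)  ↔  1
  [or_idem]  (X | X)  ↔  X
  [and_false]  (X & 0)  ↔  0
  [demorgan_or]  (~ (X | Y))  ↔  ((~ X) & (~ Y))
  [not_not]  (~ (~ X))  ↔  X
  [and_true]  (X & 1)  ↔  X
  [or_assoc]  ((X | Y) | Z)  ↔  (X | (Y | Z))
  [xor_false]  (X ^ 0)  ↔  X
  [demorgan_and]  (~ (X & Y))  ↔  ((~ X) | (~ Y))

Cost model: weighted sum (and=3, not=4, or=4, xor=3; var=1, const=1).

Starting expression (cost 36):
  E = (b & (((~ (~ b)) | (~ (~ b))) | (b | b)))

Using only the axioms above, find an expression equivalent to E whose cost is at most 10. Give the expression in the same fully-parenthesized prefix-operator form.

(b & (b | b))   [cost 10]

1. [or_idem →] (b | b)  →  b;  E = (b & (((~ (~ b)) | (~ (~ b))) | b))
2. [or_idem →] ((~ (~ b)) | (~ (~ b)))  →  (~ (~ b));  E = (b & ((~ (~ b)) | b))
3. [not_not →] (~ (~ b))  →  b;  cost 10 ≤ 10, done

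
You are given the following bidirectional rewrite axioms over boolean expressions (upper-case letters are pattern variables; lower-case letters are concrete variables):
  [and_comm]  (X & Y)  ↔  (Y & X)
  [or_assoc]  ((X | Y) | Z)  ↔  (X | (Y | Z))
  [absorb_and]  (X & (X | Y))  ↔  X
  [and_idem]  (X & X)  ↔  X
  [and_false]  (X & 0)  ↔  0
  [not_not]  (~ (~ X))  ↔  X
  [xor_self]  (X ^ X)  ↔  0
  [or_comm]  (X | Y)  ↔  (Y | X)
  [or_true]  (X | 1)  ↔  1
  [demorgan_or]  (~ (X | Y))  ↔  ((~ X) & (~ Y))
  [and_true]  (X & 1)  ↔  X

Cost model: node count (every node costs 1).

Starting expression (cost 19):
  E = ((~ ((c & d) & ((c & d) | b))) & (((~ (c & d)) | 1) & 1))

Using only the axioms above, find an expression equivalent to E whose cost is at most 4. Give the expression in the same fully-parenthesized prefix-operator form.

(~ (c & d))   [cost 4]

step 1: and_true (→) rewrites (((~ (c & d)) | 1) & 1) into ((~ (c & d)) | 1), now ((~ ((c & d) & ((c & d) | b))) & ((~ (c & d)) | 1))
step 2: absorb_and (→) rewrites ((c & d) & ((c & d) | b)) into (c & d), now ((~ (c & d)) & ((~ (c & d)) | 1))
step 3: absorb_and (→) rewrites ((~ (c & d)) & ((~ (c & d)) | 1)) into (~ (c & d)), reaching cost 4 (bound 4)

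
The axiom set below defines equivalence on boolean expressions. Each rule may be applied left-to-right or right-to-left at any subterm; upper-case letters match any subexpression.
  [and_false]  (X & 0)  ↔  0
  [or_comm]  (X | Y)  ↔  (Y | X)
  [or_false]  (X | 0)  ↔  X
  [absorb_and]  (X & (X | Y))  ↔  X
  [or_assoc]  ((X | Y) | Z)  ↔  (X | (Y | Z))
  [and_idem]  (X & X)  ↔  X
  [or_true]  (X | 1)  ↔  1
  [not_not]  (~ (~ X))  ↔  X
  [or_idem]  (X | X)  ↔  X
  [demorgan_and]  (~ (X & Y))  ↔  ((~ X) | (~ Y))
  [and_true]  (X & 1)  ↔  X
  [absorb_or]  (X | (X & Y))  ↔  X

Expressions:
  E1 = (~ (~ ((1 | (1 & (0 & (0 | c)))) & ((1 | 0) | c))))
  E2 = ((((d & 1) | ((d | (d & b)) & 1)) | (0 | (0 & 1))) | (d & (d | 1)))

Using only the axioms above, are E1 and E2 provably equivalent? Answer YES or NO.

NO

The axioms are sound identities: if E1 ↔* E2 then E1 and E2 evaluate identically under any assignment.
Under b=0, c=0, d=0: E1 evaluates to 1, E2 to 0. Distinct ⇒ no rewrite sequence connects them.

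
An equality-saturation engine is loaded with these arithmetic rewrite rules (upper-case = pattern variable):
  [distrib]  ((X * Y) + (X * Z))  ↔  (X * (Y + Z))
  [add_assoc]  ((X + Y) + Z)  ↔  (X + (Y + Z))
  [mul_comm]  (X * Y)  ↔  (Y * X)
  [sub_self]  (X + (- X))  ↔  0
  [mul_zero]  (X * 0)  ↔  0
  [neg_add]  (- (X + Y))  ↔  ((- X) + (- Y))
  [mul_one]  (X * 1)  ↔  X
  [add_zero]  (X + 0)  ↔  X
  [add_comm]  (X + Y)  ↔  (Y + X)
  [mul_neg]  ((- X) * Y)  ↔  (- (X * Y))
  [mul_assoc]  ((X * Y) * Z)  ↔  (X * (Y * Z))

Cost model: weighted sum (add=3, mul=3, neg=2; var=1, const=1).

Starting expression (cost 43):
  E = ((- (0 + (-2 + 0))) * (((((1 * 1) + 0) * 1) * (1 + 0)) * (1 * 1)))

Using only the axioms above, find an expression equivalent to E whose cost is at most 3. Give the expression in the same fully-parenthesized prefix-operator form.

step 1: add_zero (→) rewrites ((1 * 1) + 0) into (1 * 1), now ((- (0 + (-2 + 0))) * ((((1 * 1) * 1) * (1 + 0)) * (1 * 1)))
step 2: add_comm (→) rewrites (0 + (-2 + 0)) into ((-2 + 0) + 0), now ((- ((-2 + 0) + 0)) * ((((1 * 1) * 1) * (1 + 0)) * (1 * 1)))
step 3: mul_one (→) rewrites (1 * 1) into 1, now ((- ((-2 + 0) + 0)) * ((((1 * 1) * 1) * (1 + 0)) * 1))
step 4: add_zero (→) rewrites (-2 + 0) into -2, now ((- (-2 + 0)) * ((((1 * 1) * 1) * (1 + 0)) * 1))
step 5: mul_one (→) rewrites ((1 * 1) * 1) into (1 * 1), now ((- (-2 + 0)) * (((1 * 1) * (1 + 0)) * 1))
step 6: mul_neg (→) rewrites ((- (-2 + 0)) * (((1 * 1) * (1 + 0)) * 1)) into (- ((-2 + 0) * (((1 * 1) * (1 + 0)) * 1)))
step 7: add_zero (→) rewrites (1 + 0) into 1, now (- ((-2 + 0) * (((1 * 1) * 1) * 1)))
step 8: mul_one (→) rewrites ((1 * 1) * 1) into (1 * 1), now (- ((-2 + 0) * ((1 * 1) * 1)))
step 9: mul_one (→) rewrites (1 * 1) into 1, now (- ((-2 + 0) * (1 * 1)))
step 10: mul_one (→) rewrites (1 * 1) into 1, now (- ((-2 + 0) * 1))
step 11: add_zero (→) rewrites (-2 + 0) into -2, now (- (-2 * 1))
step 12: mul_one (→) rewrites (-2 * 1) into -2, reaching cost 3 (bound 3)

(- -2)   [cost 3]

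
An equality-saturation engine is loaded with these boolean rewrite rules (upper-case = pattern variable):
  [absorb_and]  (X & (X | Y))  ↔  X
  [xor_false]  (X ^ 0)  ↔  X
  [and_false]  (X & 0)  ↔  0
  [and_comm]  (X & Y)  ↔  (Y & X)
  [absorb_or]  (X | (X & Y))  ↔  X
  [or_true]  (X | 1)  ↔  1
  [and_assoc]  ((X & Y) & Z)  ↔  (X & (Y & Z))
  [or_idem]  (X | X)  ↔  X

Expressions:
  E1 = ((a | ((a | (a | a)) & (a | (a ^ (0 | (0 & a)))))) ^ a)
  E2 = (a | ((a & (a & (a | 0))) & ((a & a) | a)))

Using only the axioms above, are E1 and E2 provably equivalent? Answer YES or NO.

NO

The axioms are sound identities: if E1 ↔* E2 then E1 and E2 evaluate identically under any assignment.
Under a=1: E1 evaluates to 0, E2 to 1. Distinct ⇒ no rewrite sequence connects them.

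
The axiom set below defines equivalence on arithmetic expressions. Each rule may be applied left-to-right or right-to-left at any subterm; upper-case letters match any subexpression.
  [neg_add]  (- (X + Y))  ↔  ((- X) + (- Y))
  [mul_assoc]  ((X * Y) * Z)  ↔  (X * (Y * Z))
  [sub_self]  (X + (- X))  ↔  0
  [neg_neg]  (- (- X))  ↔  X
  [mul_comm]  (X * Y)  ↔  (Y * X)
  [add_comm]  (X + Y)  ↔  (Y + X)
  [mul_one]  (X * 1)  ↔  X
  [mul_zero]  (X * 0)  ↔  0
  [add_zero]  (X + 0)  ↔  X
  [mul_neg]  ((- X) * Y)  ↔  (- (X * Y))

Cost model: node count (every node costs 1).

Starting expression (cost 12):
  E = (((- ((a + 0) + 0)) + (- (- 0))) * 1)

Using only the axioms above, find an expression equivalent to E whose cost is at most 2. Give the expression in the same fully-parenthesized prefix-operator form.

(- a)   [cost 2]

(1) (a + 0)  =[add_zero →]=  a    ⊢ (((- (a + 0)) + (- (- 0))) * 1)
(2) (- (- 0))  =[neg_neg →]=  0    ⊢ (((- (a + 0)) + 0) * 1)
(3) (((- (a + 0)) + 0) * 1)  =[mul_one →]=  ((- (a + 0)) + 0)
(4) (a + 0)  =[add_zero →]=  a    ⊢ ((- a) + 0)
(5) ((- a) + 0)  =[add_zero →]=  (- a)    ⊢ cost 2, within 2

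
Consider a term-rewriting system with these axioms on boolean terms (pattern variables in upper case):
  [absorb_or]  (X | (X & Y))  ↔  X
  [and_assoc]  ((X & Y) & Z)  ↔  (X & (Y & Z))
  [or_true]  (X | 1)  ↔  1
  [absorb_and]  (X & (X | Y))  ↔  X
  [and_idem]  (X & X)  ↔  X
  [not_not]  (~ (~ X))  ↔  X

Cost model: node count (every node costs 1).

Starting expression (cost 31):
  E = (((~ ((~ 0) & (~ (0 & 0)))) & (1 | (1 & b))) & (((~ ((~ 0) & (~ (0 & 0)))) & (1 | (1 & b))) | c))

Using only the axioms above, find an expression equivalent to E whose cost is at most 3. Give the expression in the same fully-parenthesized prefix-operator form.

(1) (((~ ((~ 0) & (~ (0 & 0)))) & (1 | (1 & b))) & (((~ ((~ 0) & (~ (0 & 0)))) & (1 | (1 & b))) | c))  =[absorb_and →]=  ((~ ((~ 0) & (~ (0 & 0)))) & (1 | (1 & b)))
(2) (1 | (1 & b))  =[absorb_or →]=  1    ⊢ ((~ ((~ 0) & (~ (0 & 0)))) & 1)
(3) (0 & 0)  =[and_idem →]=  0    ⊢ ((~ ((~ 0) & (~ 0))) & 1)
(4) ((~ 0) & (~ 0))  =[and_idem →]=  (~ 0)    ⊢ ((~ (~ 0)) & 1)
(5) (~ (~ 0))  =[not_not →]=  0    ⊢ cost 3, within 3

(0 & 1)   [cost 3]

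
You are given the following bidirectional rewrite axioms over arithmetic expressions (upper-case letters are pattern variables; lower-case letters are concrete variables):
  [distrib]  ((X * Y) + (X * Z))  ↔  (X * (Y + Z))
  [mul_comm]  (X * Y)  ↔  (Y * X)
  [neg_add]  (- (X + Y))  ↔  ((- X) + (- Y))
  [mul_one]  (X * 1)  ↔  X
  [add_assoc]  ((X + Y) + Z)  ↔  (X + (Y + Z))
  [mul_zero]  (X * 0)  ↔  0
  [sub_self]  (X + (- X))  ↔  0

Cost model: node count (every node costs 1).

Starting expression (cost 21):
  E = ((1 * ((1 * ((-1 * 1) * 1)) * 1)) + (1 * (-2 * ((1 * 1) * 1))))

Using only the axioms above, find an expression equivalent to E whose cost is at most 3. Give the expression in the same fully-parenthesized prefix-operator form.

(-1 + -2)   [cost 3]

(1) (-1 * 1)  =[mul_one →]=  -1    ⊢ ((1 * ((1 * (-1 * 1)) * 1)) + (1 * (-2 * ((1 * 1) * 1))))
(2) ((1 * 1) * 1)  =[mul_one →]=  (1 * 1)    ⊢ ((1 * ((1 * (-1 * 1)) * 1)) + (1 * (-2 * (1 * 1))))
(3) (1 * (-1 * 1))  =[mul_comm →]=  ((-1 * 1) * 1)    ⊢ ((1 * (((-1 * 1) * 1) * 1)) + (1 * (-2 * (1 * 1))))
(4) ((-1 * 1) * 1)  =[mul_one →]=  (-1 * 1)    ⊢ ((1 * ((-1 * 1) * 1)) + (1 * (-2 * (1 * 1))))
(5) ((-1 * 1) * 1)  =[mul_one →]=  (-1 * 1)    ⊢ ((1 * (-1 * 1)) + (1 * (-2 * (1 * 1))))
(6) (-1 * 1)  =[mul_one →]=  -1    ⊢ ((1 * -1) + (1 * (-2 * (1 * 1))))
(7) (1 * 1)  =[mul_one →]=  1    ⊢ ((1 * -1) + (1 * (-2 * 1)))
(8) (-2 * 1)  =[mul_one →]=  -2    ⊢ ((1 * -1) + (1 * -2))
(9) ((1 * -1) + (1 * -2))  =[distrib →]=  (1 * (-1 + -2))
(10) (1 * (-1 + -2))  =[mul_comm →]=  ((-1 + -2) * 1)
(11) ((-1 + -2) * 1)  =[mul_one →]=  (-1 + -2)    ⊢ cost 3, within 3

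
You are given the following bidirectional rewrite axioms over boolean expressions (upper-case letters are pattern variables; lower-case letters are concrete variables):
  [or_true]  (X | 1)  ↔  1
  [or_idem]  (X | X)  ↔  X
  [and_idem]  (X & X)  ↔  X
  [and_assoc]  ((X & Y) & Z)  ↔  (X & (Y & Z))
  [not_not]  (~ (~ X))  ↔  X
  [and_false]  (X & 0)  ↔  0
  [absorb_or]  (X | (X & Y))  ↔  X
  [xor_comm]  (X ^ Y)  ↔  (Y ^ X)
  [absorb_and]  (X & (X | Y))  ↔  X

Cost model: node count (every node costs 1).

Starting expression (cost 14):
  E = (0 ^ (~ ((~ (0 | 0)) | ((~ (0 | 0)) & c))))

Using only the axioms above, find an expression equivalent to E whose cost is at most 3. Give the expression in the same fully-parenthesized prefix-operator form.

1. [absorb_or →] ((~ (0 | 0)) | ((~ (0 | 0)) & c))  →  (~ (0 | 0));  E = (0 ^ (~ (~ (0 | 0))))
2. [not_not →] (~ (~ (0 | 0)))  →  (0 | 0);  E = (0 ^ (0 | 0))
3. [or_idem →] (0 | 0)  →  0;  cost 3 ≤ 3, done

(0 ^ 0)   [cost 3]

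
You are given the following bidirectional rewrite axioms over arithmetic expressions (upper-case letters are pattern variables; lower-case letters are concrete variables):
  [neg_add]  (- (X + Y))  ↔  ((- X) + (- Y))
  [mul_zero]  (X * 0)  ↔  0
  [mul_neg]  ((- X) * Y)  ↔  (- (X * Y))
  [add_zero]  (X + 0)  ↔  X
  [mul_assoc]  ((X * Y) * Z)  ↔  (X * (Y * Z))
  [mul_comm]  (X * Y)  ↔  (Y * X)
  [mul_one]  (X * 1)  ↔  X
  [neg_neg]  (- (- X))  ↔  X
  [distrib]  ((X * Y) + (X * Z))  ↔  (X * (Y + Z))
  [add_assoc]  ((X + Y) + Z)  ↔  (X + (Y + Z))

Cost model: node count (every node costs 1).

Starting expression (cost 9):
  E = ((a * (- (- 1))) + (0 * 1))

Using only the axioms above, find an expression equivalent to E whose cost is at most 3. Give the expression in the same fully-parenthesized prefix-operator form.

(1) (- (- 1))  =[neg_neg →]=  1    ⊢ ((a * 1) + (0 * 1))
(2) (0 * 1)  =[mul_one →]=  0    ⊢ ((a * 1) + 0)
(3) ((a * 1) + 0)  =[add_zero →]=  (a * 1)    ⊢ cost 3, within 3

(a * 1)   [cost 3]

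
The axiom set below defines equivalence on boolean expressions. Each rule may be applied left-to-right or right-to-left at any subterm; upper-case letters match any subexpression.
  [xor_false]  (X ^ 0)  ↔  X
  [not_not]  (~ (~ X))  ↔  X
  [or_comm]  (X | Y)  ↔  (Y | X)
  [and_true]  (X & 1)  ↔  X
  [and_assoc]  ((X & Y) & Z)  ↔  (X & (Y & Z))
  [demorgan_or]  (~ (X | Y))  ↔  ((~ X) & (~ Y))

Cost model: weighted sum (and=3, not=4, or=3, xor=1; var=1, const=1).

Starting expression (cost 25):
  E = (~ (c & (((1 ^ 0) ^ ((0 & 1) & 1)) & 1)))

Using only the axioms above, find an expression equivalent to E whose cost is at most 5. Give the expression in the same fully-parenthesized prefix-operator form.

(~ c)   [cost 5]

1. [and_true →] (0 & 1)  →  0;  E = (~ (c & (((1 ^ 0) ^ (0 & 1)) & 1)))
2. [and_true →] (((1 ^ 0) ^ (0 & 1)) & 1)  →  ((1 ^ 0) ^ (0 & 1));  E = (~ (c & ((1 ^ 0) ^ (0 & 1))))
3. [and_true →] (0 & 1)  →  0;  E = (~ (c & ((1 ^ 0) ^ 0)))
4. [xor_false →] (1 ^ 0)  →  1;  E = (~ (c & (1 ^ 0)))
5. [xor_false →] (1 ^ 0)  →  1;  E = (~ (c & 1))
6. [and_true →] (c & 1)  →  c;  cost 5 ≤ 5, done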